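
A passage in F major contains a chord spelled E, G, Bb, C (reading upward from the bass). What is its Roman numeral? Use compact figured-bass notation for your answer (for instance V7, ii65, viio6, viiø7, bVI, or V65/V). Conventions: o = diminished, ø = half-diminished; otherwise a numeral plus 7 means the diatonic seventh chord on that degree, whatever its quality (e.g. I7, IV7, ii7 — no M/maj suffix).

The pitches C-E-G-Bb form a dominant seventh chord rooted on C.
C is scale degree 5 in F major, and a dominant seventh chord on that degree is written V7.
With E in the bass the chord is in first inversion, so the figured bass is 65.

V65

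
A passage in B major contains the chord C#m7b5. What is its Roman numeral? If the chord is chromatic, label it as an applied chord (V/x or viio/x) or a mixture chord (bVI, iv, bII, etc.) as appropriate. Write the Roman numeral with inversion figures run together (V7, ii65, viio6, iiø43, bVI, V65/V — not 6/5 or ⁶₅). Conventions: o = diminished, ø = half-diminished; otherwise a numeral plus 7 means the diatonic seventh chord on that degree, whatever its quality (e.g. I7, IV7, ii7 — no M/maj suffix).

iiø7

Stacked in thirds the chord is C#-E-G-B: a half-diminished seventh chord on C#.
C# is the second degree of B major. This is the half-diminished supertonic seventh, borrowed from the parallel minor.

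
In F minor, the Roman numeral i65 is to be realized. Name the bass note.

i in F minor has root F; the chord is F-Ab-C-Eb.
The figure 65 means first inversion — the third is in the bass.

Ab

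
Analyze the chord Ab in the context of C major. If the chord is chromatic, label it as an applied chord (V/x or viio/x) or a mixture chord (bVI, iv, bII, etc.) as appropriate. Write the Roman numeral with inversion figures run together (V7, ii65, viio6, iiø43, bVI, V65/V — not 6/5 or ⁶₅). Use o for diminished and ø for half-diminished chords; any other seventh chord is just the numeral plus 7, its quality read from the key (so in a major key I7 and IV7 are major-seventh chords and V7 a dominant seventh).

bVI

Stacked in thirds the chord is Ab-C-Eb: a major triad on Ab.
Ab is the lowered sixth degree of C major (diatonic 6 would be A). This is a major triad on the lowered sixth degree, borrowed from the parallel minor.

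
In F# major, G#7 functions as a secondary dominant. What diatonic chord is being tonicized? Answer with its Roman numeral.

V

The chord is a dominant seventh chord on G#.
A dominant resolves down a perfect fifth: G# → C#. In F# major, C# is scale degree 5, i.e. V.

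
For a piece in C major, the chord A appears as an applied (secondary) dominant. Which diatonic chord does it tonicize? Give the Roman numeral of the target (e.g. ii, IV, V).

ii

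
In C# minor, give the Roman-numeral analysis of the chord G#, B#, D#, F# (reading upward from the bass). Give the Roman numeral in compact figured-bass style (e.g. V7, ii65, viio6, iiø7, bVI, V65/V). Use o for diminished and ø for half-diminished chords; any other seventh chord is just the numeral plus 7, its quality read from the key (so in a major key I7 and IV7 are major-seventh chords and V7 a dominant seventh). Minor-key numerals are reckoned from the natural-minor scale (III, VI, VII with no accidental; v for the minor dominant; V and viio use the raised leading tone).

V7

Stacked in thirds the chord is G#-B#-D#-F#: a dominant seventh chord on G#.
G# is scale degree 5 in C# minor, and a dominant seventh chord on that degree is written V7.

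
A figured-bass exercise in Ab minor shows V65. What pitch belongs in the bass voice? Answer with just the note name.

G

V in Ab minor has root Eb; the chord is Eb-G-Bb-Db.
The figure 65 means first inversion — the third is in the bass.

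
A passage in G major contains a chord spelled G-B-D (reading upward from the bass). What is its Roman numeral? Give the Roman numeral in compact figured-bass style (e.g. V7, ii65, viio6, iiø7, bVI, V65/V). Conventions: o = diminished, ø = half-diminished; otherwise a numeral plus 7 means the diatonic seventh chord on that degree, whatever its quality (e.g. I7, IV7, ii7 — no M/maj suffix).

The pitches G-B-D form a major triad rooted on G.
G is scale degree 1 in G major, and a major triad on that degree is written I.

I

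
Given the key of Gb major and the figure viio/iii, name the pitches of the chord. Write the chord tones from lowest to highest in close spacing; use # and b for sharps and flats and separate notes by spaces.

A C Eb

The slash marks an applied leading-tone chord: viio of iii. In Gb major, iii is Bb, so the leading tone to it is A, a half step below.
Building a diminished triad on A gives A-C-Eb.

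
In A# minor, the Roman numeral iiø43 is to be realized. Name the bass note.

iiø in A# minor has root B#; the chord is B#-D#-F#-A#.
The figure 43 means second inversion — the fifth is in the bass.

F#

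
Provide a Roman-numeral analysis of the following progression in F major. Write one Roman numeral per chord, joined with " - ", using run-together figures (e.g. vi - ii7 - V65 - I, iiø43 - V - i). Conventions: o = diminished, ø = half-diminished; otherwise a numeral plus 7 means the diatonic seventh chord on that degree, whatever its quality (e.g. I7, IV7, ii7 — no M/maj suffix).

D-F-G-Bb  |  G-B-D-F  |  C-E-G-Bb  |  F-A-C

D-F-G-Bb: minor seventh chord on G = scale degree 2 → ii43.
G-B-D-F: a dominant seventh chord on G, the applied dominant of V → V7/V.
C-E-G-Bb has root C, degree 5 in F major, so V7.
F-A-C: root F is the tonic; major triad there is I.

ii43 - V7/V - V7 - I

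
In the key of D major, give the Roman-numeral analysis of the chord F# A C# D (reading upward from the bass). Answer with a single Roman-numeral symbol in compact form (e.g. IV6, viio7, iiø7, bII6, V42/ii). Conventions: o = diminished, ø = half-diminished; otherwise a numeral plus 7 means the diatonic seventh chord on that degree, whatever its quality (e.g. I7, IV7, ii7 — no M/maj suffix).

Stacked in thirds the chord is D-F#-A-C#: a major seventh chord on D.
D is scale degree 1 in D major, and a major seventh chord on that degree is written I7.
With F# in the bass the chord is in first inversion, so the figured bass is 65.

I65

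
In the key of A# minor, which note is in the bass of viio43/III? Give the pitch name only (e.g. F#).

F#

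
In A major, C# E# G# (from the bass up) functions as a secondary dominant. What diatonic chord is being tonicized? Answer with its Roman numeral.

vi

The chord is a major triad on C#.
A dominant resolves down a perfect fifth: C# → F#. In A major, F# is scale degree 6, i.e. vi.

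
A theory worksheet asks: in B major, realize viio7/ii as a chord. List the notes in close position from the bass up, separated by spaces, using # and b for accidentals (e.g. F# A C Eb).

B# D# F# A

viio7/ii is a secondary leading-tone chord. The target ii is C# in B major; the applied chord is rooted a semitone below, on B#.
Building a fully diminished seventh chord on B# gives B#-D#-F#-A.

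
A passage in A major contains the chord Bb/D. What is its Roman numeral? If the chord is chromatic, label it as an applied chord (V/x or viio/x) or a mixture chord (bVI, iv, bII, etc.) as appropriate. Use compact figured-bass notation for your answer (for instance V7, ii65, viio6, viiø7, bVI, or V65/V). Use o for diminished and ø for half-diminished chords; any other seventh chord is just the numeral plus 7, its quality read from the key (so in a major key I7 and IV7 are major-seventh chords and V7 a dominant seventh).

Stacked in thirds the chord is Bb-D-F: a major triad on Bb.
Bb is the lowered second degree of A major (diatonic 2 would be B). This is the Neapolitan sixth — a major triad on the lowered second degree, here in its customary first inversion.
With D in the bass the chord is in first inversion, so the figured bass is 6.

bII6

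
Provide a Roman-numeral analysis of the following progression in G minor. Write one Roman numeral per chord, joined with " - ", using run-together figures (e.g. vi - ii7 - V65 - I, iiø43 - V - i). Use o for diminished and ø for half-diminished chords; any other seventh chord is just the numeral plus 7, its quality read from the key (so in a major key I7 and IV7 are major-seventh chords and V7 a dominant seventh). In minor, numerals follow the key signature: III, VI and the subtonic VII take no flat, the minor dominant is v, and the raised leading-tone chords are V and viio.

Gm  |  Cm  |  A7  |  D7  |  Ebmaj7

i - iv - V7/V - V7 - VI7

Gm: minor triad on G = scale degree 1 → i.
Cm: root C is the subdominant; minor triad there is iv.
A7 is the secondary dominant of V (dominant seventh chord on A): V7/V.
D7: dominant seventh chord on D = scale degree 5 → V7.
Ebmaj7: root Eb is the submediant; major seventh chord there is VI7.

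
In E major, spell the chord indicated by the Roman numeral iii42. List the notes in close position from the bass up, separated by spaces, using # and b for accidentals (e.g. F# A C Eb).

The numeral's case and figure indicate a minor seventh chord. In E major its root, scale degree 3, is G#.
Stacking thirds from G# gives G#-B-D#-F#.
The figured bass 42 indicates third inversion, placing the seventh (F#) in the bass: F#-G#-B-D#.

F# G# B D#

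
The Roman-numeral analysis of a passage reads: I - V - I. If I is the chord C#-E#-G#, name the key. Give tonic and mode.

C# major

The anchor chord is a major triad on C#, labeled I.
If C# is scale degree 1 and the mode makes that degree carry a major triad, the tonic is C# and the mode is major.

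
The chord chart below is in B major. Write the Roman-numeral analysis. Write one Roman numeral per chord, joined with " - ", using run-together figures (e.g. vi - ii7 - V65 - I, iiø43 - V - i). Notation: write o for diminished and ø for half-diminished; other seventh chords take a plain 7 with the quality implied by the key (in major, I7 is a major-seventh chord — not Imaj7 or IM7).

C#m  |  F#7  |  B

ii - V7 - I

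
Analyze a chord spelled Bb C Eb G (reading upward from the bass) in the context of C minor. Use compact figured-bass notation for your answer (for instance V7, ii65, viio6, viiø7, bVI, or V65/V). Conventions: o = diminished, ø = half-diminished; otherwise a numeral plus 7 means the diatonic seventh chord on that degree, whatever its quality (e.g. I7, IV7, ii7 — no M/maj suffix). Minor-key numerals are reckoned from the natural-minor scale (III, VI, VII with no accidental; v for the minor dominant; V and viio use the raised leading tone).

Stacked in thirds the chord is C-Eb-G-Bb: a minor seventh chord on C.
C is scale degree 1 in C minor, and a minor seventh chord on that degree is written i7.
With Bb in the bass the chord is in third inversion, so the figured bass is 42.

i42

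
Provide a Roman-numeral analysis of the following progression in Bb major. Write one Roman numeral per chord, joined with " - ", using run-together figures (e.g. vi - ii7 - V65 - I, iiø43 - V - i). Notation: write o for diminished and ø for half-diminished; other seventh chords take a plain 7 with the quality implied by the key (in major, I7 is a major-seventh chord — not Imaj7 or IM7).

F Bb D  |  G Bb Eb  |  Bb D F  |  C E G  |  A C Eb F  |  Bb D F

F-Bb-D has root Bb, degree 1 in Bb major, so I64.
G-Bb-Eb has root Eb, degree 4 in Bb major, so IV6.
Bb-D-F: major triad on Bb = scale degree 1 → I.
C-E-G is the secondary dominant of V (major triad on C): V/V.
A-C-Eb-F: dominant seventh chord on F = scale degree 5 → V65.
Bb-D-F: major triad on Bb = scale degree 1 → I.

I64 - IV6 - I - V/V - V65 - I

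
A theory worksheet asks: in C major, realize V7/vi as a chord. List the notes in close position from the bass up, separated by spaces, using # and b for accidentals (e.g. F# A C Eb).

The slash means an applied dominant: we want the dominant of vi. In C major, vi is A minor, and its dominant is built on E.
Building a dominant seventh chord on E gives E-G#-B-D.

E G# B D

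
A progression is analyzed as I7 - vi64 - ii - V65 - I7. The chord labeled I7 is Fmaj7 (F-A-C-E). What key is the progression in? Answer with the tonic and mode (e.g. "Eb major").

The chord Fmaj7 is a major seventh chord rooted on F; its label is I7.
If F is scale degree 1 and the mode makes that degree carry a major seventh chord, the tonic is F and the mode is major.

F major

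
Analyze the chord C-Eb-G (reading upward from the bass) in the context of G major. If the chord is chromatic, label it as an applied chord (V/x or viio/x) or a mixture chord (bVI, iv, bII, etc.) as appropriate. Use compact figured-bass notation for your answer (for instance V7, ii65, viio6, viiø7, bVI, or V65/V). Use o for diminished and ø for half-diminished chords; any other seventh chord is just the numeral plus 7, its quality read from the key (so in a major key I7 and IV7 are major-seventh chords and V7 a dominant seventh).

The pitches C-Eb-G form a minor triad rooted on C.
C is the fourth degree of G major. This is the minor subdominant, borrowed from the parallel minor.

iv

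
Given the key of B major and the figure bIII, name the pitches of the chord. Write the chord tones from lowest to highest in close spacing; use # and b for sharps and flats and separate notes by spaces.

Scale degree 3 in B major is D#; lowering it a half step gives D. bIII is a major triad on the lowered third degree, borrowed from the parallel minor.
So the chord is D-F#-A, a major triad.

D F# A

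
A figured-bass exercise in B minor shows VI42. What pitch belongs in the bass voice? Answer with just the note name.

VI in B minor has root G; the chord is G-B-D-F#.
The figure 42 means third inversion — the seventh is in the bass.

F#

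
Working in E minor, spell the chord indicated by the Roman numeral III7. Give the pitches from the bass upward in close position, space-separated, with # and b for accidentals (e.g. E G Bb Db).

G B D F#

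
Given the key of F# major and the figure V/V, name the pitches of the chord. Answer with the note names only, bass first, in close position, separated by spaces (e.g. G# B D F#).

G# B# D#

The slash means an applied dominant: we want the dominant of V. In F# major, V is C# major, and its dominant is built on G#.
Building a major triad on G# gives G#-B#-D#.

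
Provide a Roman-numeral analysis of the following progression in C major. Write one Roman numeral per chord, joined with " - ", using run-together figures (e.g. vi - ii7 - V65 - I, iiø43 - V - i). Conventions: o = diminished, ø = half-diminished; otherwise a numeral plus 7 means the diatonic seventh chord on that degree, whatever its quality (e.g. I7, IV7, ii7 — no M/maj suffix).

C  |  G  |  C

C: major triad on C = scale degree 1 → I.
G: root G is the dominant; major triad there is V.
C has root C, degree 1 in C major, so I.

I - V - I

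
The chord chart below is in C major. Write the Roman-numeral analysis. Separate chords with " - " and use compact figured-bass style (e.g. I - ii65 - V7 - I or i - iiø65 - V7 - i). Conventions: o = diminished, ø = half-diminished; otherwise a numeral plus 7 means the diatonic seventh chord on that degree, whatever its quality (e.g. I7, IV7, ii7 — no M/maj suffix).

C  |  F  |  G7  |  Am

I - IV - V7 - vi

C: root C is the tonic; major triad there is I.
F: major triad on F = scale degree 4 → IV.
G7: root G is the dominant; dominant seventh chord there is V7.
Am: minor triad on A = scale degree 6 → vi.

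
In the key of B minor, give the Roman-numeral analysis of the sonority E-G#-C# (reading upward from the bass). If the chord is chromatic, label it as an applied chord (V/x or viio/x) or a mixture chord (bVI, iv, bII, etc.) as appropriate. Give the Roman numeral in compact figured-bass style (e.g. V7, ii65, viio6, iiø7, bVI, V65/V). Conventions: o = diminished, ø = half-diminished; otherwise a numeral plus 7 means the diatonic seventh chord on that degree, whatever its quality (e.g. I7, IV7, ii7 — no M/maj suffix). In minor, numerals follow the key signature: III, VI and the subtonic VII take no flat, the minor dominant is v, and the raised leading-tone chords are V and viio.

ii6

Stacked in thirds the chord is C#-E-G#: a minor triad on C#.
C# is the second degree of B minor. This is the minor supertonic, borrowed from the parallel major (the Dorian ii).
With E in the bass the chord is in first inversion, so the figured bass is 6.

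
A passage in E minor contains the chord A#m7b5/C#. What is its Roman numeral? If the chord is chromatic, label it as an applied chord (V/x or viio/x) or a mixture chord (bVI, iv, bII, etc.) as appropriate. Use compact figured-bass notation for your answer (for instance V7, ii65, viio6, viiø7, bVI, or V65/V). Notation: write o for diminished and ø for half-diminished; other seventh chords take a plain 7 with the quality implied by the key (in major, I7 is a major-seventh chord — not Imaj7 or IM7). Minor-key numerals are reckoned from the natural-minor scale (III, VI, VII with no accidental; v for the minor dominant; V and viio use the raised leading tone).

Stacked in thirds the chord is A#-C#-E-G#: a half-diminished seventh chord on A#.
A# sits a half step below B (V in E minor); a diminished chord there is the applied leading-tone chord of V.
With C# in the bass the chord is in first inversion, so the figured bass is 65.

viiø65/V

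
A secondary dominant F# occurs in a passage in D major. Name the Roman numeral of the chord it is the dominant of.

The chord is a major triad on F#.
A dominant resolves down a perfect fifth: F# → B. In D major, B is scale degree 6, i.e. vi.

vi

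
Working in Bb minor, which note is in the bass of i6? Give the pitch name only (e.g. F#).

Db

i in Bb minor has root Bb; the chord is Bb-Db-F.
The figure 6 means first inversion — the third is in the bass.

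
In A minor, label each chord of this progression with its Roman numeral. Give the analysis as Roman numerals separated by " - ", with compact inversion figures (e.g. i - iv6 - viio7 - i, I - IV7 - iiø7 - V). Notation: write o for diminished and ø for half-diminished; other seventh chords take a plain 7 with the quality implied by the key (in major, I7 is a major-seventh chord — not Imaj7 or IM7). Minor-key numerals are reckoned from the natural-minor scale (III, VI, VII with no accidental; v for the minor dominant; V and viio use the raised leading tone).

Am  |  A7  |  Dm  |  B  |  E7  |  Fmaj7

i - V7/iv - iv - V/V - V7 - VI7

Am has root A, degree 1 in A minor, so i.
A7 is the secondary dominant of iv (dominant seventh chord on A): V7/iv.
Dm has root D, degree 4 in A minor, so iv.
B: chromatic; B is V of V, so V/V.
E7: root E is the dominant; dominant seventh chord there is V7.
Fmaj7: major seventh chord on F = scale degree 6 → VI7.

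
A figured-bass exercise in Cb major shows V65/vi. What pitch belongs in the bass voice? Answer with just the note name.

The applied chord V65/vi is rooted on Eb: Eb-G-Bb-Db.
The figure 65 means first inversion — the third is in the bass.

G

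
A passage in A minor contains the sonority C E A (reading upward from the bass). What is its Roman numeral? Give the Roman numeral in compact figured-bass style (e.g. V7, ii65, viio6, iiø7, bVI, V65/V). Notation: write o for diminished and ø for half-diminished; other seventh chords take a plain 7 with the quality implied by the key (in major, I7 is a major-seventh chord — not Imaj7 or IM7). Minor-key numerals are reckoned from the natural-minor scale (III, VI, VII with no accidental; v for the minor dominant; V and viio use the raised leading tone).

i6

The pitches A-C-E form a minor triad rooted on A.
A is scale degree 1 in A minor, and a minor triad on that degree is written i.
With C in the bass the chord is in first inversion, so the figured bass is 6.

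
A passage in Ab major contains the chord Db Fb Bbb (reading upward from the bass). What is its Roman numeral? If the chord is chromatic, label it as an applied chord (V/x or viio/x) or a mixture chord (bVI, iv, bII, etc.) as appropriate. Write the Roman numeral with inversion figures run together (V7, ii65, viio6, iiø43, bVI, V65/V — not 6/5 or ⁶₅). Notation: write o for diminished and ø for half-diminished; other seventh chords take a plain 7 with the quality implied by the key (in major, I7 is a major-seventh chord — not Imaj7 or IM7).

bII6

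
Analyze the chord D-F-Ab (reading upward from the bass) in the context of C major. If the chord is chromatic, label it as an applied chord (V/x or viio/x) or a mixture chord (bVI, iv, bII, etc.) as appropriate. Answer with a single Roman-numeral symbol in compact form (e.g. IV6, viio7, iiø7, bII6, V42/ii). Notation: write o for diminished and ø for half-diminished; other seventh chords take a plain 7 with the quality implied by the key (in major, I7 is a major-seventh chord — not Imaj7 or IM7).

iio

The pitches D-F-Ab form a diminished triad rooted on D.
D is the second degree of C major. This is the diminished supertonic triad, borrowed from the parallel minor.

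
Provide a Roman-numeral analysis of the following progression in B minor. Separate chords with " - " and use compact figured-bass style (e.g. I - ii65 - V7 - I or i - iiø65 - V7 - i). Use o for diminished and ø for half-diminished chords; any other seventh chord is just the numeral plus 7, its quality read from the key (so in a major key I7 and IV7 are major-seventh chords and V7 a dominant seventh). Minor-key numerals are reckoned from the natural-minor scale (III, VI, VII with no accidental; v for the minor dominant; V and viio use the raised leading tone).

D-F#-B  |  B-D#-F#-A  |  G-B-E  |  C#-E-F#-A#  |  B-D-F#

D-F#-B has root B, degree 1 in B minor, so i6.
B-D#-F#-A: chromatic; B is V of iv, so V7/iv.
G-B-E: root E is the subdominant; minor triad there is iv6.
C#-E-F#-A#: root F# is the dominant; dominant seventh chord there is V43.
B-D-F#: root B is the tonic; minor triad there is i.

i6 - V7/iv - iv6 - V43 - i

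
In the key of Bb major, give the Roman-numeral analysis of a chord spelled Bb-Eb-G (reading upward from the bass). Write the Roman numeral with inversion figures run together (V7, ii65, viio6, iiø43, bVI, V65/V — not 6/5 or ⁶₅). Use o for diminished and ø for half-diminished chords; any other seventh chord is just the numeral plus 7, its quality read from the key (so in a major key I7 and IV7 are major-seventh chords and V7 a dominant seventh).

IV64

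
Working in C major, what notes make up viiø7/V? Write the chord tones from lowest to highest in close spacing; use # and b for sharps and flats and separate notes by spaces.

F# A C E

The slash marks an applied leading-tone chord: viio of V. In C major, V is G, so the leading tone to it is F#, a half step below.
Building a half-diminished seventh chord on F# gives F#-A-C-E.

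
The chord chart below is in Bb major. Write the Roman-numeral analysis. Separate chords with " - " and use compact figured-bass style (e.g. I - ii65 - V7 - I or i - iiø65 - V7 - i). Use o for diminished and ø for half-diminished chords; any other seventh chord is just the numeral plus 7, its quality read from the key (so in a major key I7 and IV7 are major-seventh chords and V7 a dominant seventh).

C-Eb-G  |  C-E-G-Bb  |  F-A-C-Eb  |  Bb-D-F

C-Eb-G: root C is the supertonic; minor triad there is ii.
C-E-G-Bb is the secondary dominant of V (dominant seventh chord on C): V7/V.
F-A-C-Eb: root F is the dominant; dominant seventh chord there is V7.
Bb-D-F: root Bb is the tonic; major triad there is I.

ii - V7/V - V7 - I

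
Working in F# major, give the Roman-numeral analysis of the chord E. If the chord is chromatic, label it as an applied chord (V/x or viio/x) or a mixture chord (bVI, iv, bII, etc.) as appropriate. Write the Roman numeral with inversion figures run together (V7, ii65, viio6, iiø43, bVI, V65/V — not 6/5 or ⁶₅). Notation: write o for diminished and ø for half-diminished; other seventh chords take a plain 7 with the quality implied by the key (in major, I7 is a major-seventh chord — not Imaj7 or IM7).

Stacked in thirds the chord is E-G#-B: a major triad on E.
E is the lowered seventh degree of F# major (diatonic 7 would be E#). This is a major triad on the lowered seventh degree (the subtonic), borrowed from the parallel minor.

bVII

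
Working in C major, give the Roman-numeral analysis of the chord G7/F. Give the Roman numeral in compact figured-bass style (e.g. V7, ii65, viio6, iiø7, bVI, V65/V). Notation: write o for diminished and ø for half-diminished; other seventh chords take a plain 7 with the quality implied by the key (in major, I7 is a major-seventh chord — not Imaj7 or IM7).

Stacked in thirds the chord is G-B-D-F: a dominant seventh chord on G.
In C major, G is the dominant; the diatonic dominant seventh chord there is V7.
With F in the bass the chord is in third inversion, so the figured bass is 42.

V42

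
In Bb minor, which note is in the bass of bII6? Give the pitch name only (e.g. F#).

Eb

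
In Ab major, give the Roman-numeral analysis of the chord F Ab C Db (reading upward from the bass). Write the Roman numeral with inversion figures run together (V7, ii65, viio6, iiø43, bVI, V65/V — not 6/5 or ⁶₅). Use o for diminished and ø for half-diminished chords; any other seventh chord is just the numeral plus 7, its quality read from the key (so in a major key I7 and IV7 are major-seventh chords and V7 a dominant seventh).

IV65

The pitches Db-F-Ab-C form a major seventh chord rooted on Db.
In Ab major, Db is the subdominant; the diatonic major seventh chord there is IV7.
With F in the bass the chord is in first inversion, so the figured bass is 65.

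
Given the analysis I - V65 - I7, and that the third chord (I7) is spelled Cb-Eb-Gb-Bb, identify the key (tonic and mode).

I7 is given as Cb-Eb-Gb-Bb — a major seventh chord with root Cb.
If Cb is scale degree 1 and the mode makes that degree carry a major seventh chord, the tonic is Cb and the mode is major.

Cb major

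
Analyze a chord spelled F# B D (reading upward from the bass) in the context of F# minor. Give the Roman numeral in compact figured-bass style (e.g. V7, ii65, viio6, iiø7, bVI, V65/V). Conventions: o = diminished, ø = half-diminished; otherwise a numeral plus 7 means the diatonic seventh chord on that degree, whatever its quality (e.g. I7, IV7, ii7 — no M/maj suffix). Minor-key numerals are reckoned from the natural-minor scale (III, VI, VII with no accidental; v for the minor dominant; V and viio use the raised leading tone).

iv64

Stacked in thirds the chord is B-D-F#: a minor triad on B.
B is scale degree 4 in F# minor, and a minor triad on that degree is written iv.
With F# in the bass the chord is in second inversion, so the figured bass is 64.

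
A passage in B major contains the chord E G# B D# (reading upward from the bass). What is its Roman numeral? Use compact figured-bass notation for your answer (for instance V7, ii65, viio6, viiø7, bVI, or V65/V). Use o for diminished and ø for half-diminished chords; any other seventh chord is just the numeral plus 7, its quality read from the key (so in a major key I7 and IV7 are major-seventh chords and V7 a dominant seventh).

IV7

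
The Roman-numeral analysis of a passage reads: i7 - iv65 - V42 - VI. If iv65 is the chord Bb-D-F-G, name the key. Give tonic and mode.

D minor

The chord Gm7/Bb is a minor seventh chord rooted on G; its label is iv65.
iv65 on G implies G is the subdominant; that puts the tonic at D, and the lowercase numeral fits minor mode.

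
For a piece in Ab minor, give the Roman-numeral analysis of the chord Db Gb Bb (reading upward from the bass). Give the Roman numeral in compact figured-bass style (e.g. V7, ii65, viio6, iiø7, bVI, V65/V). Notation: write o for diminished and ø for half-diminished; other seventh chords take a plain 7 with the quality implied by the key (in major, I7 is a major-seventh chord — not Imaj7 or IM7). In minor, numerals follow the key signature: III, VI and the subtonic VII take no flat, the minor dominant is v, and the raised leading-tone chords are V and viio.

VII64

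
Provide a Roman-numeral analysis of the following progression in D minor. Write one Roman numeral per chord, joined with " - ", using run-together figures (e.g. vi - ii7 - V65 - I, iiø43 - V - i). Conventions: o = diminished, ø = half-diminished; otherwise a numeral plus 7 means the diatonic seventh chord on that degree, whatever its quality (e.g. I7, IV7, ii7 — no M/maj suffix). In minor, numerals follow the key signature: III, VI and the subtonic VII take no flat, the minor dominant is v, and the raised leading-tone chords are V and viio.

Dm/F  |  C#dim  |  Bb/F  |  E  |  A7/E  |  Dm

i6 - viio - VI64 - V/V - V43 - i

Dm/F: root D is the tonic; minor triad there is i6.
C#dim: root C# is the leading tone; diminished triad there is viio.
Bb/F: root Bb is the submediant; major triad there is VI64.
E: chromatic; E is V of V, so V/V.
A7/E: root A is the dominant; dominant seventh chord there is V43.
Dm has root D, degree 1 in D minor, so i.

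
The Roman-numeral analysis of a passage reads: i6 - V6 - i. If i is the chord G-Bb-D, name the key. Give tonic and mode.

i is given as G-Bb-D — a minor triad with root G.
If G is scale degree 1 and the mode makes that degree carry a minor triad, the tonic is G and the mode is minor.

G minor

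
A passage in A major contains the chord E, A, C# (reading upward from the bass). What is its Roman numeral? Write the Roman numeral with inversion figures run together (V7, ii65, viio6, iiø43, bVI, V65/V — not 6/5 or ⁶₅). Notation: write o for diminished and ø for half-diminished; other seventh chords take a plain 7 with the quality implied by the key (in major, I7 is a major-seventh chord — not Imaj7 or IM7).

The pitches A-C#-E form a major triad rooted on A.
In A major, A is the tonic; the diatonic major triad there is I.
With E in the bass the chord is in second inversion, so the figured bass is 64.

I64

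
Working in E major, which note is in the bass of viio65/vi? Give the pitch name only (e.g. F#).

D#

The applied chord viio65/vi is rooted on B#: B#-D#-F#-A.
The figure 65 means first inversion — the third is in the bass.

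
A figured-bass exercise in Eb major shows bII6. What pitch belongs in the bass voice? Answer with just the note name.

Ab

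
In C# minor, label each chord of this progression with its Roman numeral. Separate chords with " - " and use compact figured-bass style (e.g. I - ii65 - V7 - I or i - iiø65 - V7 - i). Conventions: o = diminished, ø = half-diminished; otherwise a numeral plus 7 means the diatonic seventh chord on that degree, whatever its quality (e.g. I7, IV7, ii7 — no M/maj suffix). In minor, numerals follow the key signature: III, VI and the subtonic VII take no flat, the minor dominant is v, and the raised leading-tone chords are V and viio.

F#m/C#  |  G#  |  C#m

iv64 - V - i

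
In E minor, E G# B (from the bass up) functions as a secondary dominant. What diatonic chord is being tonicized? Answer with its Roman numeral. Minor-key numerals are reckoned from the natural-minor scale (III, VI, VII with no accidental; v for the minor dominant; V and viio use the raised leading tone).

The chord is a major triad on E.
A dominant resolves down a perfect fifth: E → A. In E minor, A is scale degree 4, i.e. iv.

iv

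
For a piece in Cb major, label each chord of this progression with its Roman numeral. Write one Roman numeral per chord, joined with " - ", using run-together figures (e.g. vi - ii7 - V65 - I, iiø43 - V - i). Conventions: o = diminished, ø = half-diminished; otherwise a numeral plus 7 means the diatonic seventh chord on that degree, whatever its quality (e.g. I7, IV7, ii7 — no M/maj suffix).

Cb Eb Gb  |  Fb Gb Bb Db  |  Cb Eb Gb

I - V42 - I

Cb-Eb-Gb has root Cb, degree 1 in Cb major, so I.
Fb-Gb-Bb-Db has root Gb, degree 5 in Cb major, so V42.
Cb-Eb-Gb: major triad on Cb = scale degree 1 → I.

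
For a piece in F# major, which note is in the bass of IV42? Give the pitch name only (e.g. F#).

A#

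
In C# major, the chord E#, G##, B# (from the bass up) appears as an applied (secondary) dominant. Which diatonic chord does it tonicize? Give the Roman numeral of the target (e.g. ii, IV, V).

vi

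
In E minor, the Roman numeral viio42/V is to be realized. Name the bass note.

G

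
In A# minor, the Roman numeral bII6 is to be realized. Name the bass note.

bII in A# minor has root B; the chord is B-D#-F#.
The figure 6 means first inversion — the third is in the bass.

D#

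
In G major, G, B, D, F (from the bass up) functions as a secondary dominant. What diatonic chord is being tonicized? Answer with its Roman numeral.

The chord is a dominant seventh chord on G.
A dominant resolves down a perfect fifth: G → C. In G major, C is scale degree 4, i.e. IV.

IV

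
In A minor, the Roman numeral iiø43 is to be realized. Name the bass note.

F

iiø in A minor has root B; the chord is B-D-F-A.
The figure 43 means second inversion — the fifth is in the bass.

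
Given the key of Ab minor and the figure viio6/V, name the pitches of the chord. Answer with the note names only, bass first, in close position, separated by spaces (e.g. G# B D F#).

F Ab D

The slash marks an applied leading-tone chord: viio of V. In Ab minor, V is Eb, so the leading tone to it is D, a half step below.
Building a diminished triad on D gives D-F-Ab.
With the 6 figure the chord is in first inversion; from the bass F upward in close position it reads F-Ab-D.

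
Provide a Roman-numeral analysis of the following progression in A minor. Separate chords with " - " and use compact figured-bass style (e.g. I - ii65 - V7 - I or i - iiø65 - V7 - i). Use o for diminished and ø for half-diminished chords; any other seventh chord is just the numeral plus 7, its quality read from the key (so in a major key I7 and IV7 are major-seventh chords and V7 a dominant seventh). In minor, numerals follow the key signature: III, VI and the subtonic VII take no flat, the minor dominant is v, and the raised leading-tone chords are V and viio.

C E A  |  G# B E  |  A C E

i6 - V6 - i

C-E-A: root A is the tonic; minor triad there is i6.
G#-B-E: major triad on E = scale degree 5 → V6.
A-C-E: root A is the tonic; minor triad there is i.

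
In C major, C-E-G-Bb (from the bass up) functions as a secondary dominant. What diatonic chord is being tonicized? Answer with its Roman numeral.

The chord is a dominant seventh chord on C.
A dominant resolves down a perfect fifth: C → F. In C major, F is scale degree 4, i.e. IV.

IV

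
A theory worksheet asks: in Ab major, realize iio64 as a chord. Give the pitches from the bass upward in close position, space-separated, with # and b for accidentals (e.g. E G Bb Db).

Fb Bb Db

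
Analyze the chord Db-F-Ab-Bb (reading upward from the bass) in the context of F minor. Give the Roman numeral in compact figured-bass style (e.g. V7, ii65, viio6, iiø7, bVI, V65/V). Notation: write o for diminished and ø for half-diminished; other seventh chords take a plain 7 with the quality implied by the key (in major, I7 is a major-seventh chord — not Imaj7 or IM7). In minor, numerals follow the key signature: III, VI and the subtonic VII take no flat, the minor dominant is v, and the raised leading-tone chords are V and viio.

Stacked in thirds the chord is Bb-Db-F-Ab: a minor seventh chord on Bb.
In F minor, Bb is the subdominant; the diatonic minor seventh chord there is iv7.
With Db in the bass the chord is in first inversion, so the figured bass is 65.

iv65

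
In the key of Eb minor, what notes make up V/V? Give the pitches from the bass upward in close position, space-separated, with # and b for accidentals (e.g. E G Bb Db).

F A C

V/V is a secondary dominant — the dominant triad of V. V in Eb minor is Bb, so the applied chord's root is F, a perfect fifth above.
Building a major triad on F gives F-A-C.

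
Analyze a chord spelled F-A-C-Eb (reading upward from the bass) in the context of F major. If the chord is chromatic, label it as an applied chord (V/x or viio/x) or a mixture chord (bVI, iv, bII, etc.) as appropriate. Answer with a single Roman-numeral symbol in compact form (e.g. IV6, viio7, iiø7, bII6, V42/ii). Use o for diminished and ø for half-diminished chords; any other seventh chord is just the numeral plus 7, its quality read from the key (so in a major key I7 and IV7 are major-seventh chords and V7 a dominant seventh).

The pitches F-A-C-Eb form a dominant seventh chord rooted on F.
F is not a diatonic chord root with this quality in F major, but it lies a perfect fifth above Bb (IV), so the chord functions as an applied dominant of IV.

V7/IV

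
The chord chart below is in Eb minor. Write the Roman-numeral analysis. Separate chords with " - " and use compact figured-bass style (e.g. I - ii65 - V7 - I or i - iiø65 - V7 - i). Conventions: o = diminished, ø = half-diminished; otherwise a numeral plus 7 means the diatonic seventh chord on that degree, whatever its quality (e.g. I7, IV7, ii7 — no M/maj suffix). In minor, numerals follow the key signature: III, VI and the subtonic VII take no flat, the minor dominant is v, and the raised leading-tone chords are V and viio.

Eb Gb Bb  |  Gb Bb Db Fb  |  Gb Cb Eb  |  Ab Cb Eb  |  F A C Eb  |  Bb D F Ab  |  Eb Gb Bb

Eb-Gb-Bb: root Eb is the tonic; minor triad there is i.
Gb-Bb-Db-Fb: a dominant seventh chord on Gb, the applied dominant of VI → V7/VI.
Gb-Cb-Eb: major triad on Cb = scale degree 6 → VI64.
Ab-Cb-Eb has root Ab, degree 4 in Eb minor, so iv.
F-A-C-Eb is the secondary dominant of V (dominant seventh chord on F): V7/V.
Bb-D-F-Ab: dominant seventh chord on Bb = scale degree 5 → V7.
Eb-Gb-Bb has root Eb, degree 1 in Eb minor, so i.

i - V7/VI - VI64 - iv - V7/V - V7 - i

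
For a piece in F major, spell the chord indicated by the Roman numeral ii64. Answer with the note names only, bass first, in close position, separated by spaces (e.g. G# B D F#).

The numeral's case and figure indicate a minor triad. In F major its root, the supertonic, is G.
Stacking thirds from G gives G-Bb-D.
With the 64 figure the chord is in second inversion; from the bass D upward in close position it reads D-G-Bb.

D G Bb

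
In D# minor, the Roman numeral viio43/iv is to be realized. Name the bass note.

C#

The applied chord viio43/iv is rooted on F##: F##-A#-C#-E.
The figure 43 means second inversion — the fifth is in the bass.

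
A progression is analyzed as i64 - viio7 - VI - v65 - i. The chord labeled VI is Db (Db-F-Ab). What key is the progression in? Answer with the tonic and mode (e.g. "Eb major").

The anchor chord is a major triad on Db, labeled VI.
If Db is scale degree 6 and the mode makes that degree carry a major triad, the tonic is F and the mode is minor.

F minor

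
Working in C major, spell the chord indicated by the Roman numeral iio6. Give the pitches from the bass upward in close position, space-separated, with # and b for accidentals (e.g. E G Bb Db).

F Ab D

Scale degree 2 in C major is D; here the chord built on it is altered to a diminished triad. iio6 is the diminished supertonic triad, borrowed from the parallel minor.
So the chord is D-F-Ab, a diminished triad.
With the 6 figure the chord is in first inversion; from the bass F upward in close position it reads F-Ab-D.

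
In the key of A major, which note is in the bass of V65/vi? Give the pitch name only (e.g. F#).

E#

The applied chord V65/vi is rooted on C#: C#-E#-G#-B.
The figure 65 means first inversion — the third is in the bass.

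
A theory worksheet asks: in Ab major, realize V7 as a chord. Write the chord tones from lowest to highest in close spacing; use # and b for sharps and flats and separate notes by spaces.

In Ab major, scale degree 5 is Eb, and the diatonic chord built there is a dominant seventh chord.
Stacking thirds from Eb gives Eb-G-Bb-Db.

Eb G Bb Db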